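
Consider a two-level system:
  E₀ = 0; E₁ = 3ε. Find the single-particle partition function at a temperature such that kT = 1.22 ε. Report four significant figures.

Z = 1.086

Eᵢ/kT = 0, 2.45902.
Z = Σ e^(−Eᵢ/kT) = e^(−0) + e^(−2.45902) = 1.00000 + 0.0855187 = 1.08552.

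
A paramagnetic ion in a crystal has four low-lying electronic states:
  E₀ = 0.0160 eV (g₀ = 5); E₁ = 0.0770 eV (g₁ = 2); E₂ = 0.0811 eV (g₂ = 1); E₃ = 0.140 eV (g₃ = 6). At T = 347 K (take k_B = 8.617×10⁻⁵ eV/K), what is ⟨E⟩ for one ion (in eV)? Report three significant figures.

k_BT = 8.617×10⁻⁵ × 347 K = 0.029901 eV.
Eᵢ/kT = 0.53510, 2.5752, 2.7123, 4.6821.
Z = Σ gᵢe^(−Eᵢ/kT) = 5·e^(−0.53510) + 2·e^(−2.5752) + 1·e^(−2.7123) + 6·e^(−4.6821) = 2.9281 + 0.15228 + 0.066384 + 0.055557 = 3.2023.
⟨E⟩ = Σ Eᵢ gᵢe^(−Eᵢ/kT) / Z = (0.0160·2.9281 + 0.0770·0.15228 + 0.0811·0.066384 + 0.140·0.055557) / 3.2023 = 0.0224 eV.

0.0224 eV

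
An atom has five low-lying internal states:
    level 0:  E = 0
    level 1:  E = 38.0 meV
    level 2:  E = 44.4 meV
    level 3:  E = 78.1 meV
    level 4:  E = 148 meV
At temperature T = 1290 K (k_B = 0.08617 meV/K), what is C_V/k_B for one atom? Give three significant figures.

k_BT = 0.08617 × 1290 K = 111.16 meV.
Eᵢ/kT = 0, 0.34185, 0.39942, 0.70259, 1.3314.
Z = Σ e^(−Eᵢ/kT) = e^(−0) + e^(−0.34185) + e^(−0.39942) + e^(−0.70259) + e^(−1.3314) = 1.0000 + 0.71045 + 0.67071 + 0.49530 + 0.26411 = 3.1406.
⟨E⟩ = 42.841 meV, ⟨E²⟩ = 3551.6 meV².
C_V/k_B = (⟨E²⟩ − ⟨E⟩²)/(kT)² = (3551.6 − 1835.4)/12357 = 0.139.

0.139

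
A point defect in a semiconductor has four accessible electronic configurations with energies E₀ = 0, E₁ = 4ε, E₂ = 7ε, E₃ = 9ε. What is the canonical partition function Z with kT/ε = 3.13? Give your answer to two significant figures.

Eᵢ/kT = 0, 1.278, 2.236, 2.875.
Z = Σ e^(−Eᵢ/kT) = e^(−0) + e^(−1.278) + e^(−2.236) + e^(−2.875) = 1.000 + 0.2786 + 0.1069 + 0.05642 = 1.442.

Z = 1.4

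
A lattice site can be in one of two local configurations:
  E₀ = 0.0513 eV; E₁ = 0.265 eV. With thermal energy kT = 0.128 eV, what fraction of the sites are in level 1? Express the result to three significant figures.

Eᵢ/kT = 0.40078, 2.0703.
Z = Σ e^(−Eᵢ/kT) = e^(−0.40078) + e^(−2.0703) = 0.66980 + 0.12615 = 0.79595.
P₁ = e^(−E₁/kT) / Z = 0.12615/0.79595 = 0.158.

0.158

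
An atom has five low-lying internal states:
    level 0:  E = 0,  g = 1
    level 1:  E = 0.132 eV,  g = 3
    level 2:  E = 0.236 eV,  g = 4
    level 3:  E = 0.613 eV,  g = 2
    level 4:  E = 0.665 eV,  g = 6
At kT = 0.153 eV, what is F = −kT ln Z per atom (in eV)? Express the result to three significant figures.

Eᵢ/kT = 0, 0.86275, 1.5425, 4.0065, 4.3464.
Z = Σ gᵢe^(−Eᵢ/kT) = 1·e^(−0) + 3·e^(−0.86275) + 4·e^(−1.5425) + 2·e^(−4.0065) + 6·e^(−4.3464) = 1.0000 + 1.2660 + 0.85538 + 0.036394 + 0.077720 = 3.2355.
F = −kT ln Z = −0.153 × ln(3.2355) = −0.153 × 1.1742 = -0.180 eV.

-0.180 eV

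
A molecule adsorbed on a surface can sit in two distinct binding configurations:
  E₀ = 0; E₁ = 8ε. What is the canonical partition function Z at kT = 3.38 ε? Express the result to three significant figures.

Z = 1.09

Eᵢ/kT = 0, 2.3669.
Z = Σ e^(−Eᵢ/kT) = e^(−0) + e^(−2.3669) = 1.0000 + 0.093771 = 1.0938.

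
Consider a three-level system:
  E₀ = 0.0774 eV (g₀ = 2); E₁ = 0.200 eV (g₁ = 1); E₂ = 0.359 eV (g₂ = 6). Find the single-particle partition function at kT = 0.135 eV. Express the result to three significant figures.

Z = 1.77

Eᵢ/kT = 0.57333, 1.4815, 2.6593.
Z = Σ gᵢe^(−Eᵢ/kT) = 2·e^(−0.57333) + 1·e^(−1.4815) + 6·e^(−2.6593) = 1.1273 + 0.22730 + 0.41998 = 1.7746.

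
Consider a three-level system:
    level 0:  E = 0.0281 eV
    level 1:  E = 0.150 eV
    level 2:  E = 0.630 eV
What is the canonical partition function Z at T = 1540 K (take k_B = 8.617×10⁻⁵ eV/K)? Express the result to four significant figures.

Z = 1.141

k_BT = 8.617×10⁻⁵ × 1540 K = 0.132702 eV.
Eᵢ/kT = 0.211753, 1.13035, 4.74748.
Z = Σ e^(−Eᵢ/kT) = e^(−0.211753) + e^(−1.13035) + e^(−4.74748) = 0.809165 + 0.322920 + 0.00867352 = 1.14076.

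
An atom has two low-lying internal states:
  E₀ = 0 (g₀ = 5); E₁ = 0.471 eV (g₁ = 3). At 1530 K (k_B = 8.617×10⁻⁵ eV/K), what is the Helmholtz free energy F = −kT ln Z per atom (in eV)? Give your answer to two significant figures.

k_BT = 8.617×10⁻⁵ × 1530 K = 0.1318 eV.
Eᵢ/kT = 0, 3.574.
Z = Σ gᵢe^(−Eᵢ/kT) = 5·e^(−0) + 3·e^(−3.574) = 5.000 + 0.08413 = 5.084.
F = −kT ln Z = −0.1318 × ln(5.084) = −0.1318 × 1.626 = -0.21 eV.

-0.21 eV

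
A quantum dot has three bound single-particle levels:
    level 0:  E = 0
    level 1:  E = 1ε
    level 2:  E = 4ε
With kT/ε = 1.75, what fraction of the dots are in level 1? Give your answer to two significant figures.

Eᵢ/kT = 0, 0.5714, 2.286.
Z = Σ e^(−Eᵢ/kT) = e^(−0) + e^(−0.5714) + e^(−2.286) = 1.000 + 0.5647 + 0.1017 = 1.666.
P₁ = e^(−E₁/kT) / Z = 0.5647/1.666 = 0.34.

0.34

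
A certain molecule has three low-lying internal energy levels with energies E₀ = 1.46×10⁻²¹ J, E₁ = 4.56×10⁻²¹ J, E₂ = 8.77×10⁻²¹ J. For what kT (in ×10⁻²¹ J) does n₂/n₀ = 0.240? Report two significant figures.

n₂/n₀ = exp[−(E₂−E₀)/kT] = 0.240.
⇒ (E₂−E₀)/kT = ln(1/0.240) = ln(4.167) = 1.427.
kT = 7.31 ×10⁻²¹ J / 1.427 = 5.1 ×10⁻²¹ J.

5.1 ×10⁻²¹ J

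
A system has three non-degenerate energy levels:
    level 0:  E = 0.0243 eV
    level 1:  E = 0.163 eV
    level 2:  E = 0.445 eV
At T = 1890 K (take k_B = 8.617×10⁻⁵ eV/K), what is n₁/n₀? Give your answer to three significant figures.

k_BT = 8.617×10⁻⁵ × 1890 K = 0.16286 eV.
n₁/n₀ = exp[−(E₁−E₀)/kT] = exp(−(0.1387 eV)/(0.16286 eV)) = exp(-0.85165) = 0.427.

0.427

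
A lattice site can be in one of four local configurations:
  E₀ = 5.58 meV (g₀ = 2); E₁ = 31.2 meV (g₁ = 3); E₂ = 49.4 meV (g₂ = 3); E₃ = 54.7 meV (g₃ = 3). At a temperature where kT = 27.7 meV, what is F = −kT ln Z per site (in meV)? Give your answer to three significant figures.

-34.9 meV

Eᵢ/kT = 0.20144, 1.1264, 1.7834, 1.9747.
Z = Σ gᵢe^(−Eᵢ/kT) = 2·e^(−0.20144) + 3·e^(−1.1264) + 3·e^(−1.7834) + 3·e^(−1.9747) = 1.6351 + 0.97259 + 0.50420 + 0.41641 = 3.5283.
F = −kT ln Z = −27.7 × ln(3.5283) = −27.7 × 1.2608 = -34.9 meV.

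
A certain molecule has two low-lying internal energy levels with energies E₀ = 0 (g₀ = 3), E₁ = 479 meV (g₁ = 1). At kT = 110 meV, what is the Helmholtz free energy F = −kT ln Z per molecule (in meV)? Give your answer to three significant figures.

-121 meV

Eᵢ/kT = 0, 4.3545.
Z = Σ gᵢe^(−Eᵢ/kT) = 3·e^(−0) + 1·e^(−4.3545) = 3.0000 + 0.012849 = 3.0128.
F = −kT ln Z = −110 × ln(3.0128) = −110 × 1.1029 = -121 meV.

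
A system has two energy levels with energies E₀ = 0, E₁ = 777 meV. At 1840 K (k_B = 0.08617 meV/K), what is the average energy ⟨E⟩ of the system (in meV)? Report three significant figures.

5.74 meV

k_BT = 0.08617 × 1840 K = 158.55 meV.
Eᵢ/kT = 0, 4.9007.
Z = Σ e^(−Eᵢ/kT) = e^(−0) + e^(−4.9007) = 1.0000 + 0.0074414 = 1.0074.
⟨E⟩ = Σ Eᵢ e^(−Eᵢ/kT) / Z = (0·1.0000 + 777·0.0074414) / 1.0074 = 5.74 meV.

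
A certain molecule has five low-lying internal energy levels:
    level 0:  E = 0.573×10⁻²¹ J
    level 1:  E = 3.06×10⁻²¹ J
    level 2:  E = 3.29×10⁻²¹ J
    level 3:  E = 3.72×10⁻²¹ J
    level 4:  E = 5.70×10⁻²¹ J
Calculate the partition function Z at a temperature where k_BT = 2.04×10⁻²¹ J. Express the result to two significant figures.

Eᵢ/kT = 0.2809, 1.500, 1.613, 1.824, 2.794.
Z = Σ e^(−Eᵢ/kT) = e^(−0.2809) + e^(−1.500) + e^(−1.613) + e^(−1.824) + e^(−2.794) = 0.7551 + 0.2231 + 0.1993 + 0.1614 + 0.06118 = 1.400.

Z = 1.4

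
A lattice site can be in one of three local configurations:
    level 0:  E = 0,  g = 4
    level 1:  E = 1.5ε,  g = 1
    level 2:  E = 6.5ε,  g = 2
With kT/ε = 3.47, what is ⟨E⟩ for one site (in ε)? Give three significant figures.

0.599 ε

Eᵢ/kT = 0, 0.43228, 1.8732.
Z = Σ gᵢe^(−Eᵢ/kT) = 4·e^(−0) + 1·e^(−0.43228) + 2·e^(−1.8732) = 4.0000 + 0.64903 + 0.30726 = 4.9563.
⟨E⟩ = Σ Eᵢ gᵢe^(−Eᵢ/kT) / Z = (0·4.0000 + 1.5·0.64903 + 6.5·0.30726) / 4.9563 = 0.599 ε.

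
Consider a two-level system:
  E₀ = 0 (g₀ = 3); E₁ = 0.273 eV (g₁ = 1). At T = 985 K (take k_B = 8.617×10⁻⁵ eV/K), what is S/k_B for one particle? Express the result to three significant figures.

1.15

k_BT = 8.617×10⁻⁵ × 985 K = 0.084877 eV.
Eᵢ/kT = 0, 3.2164.
Z = Σ gᵢe^(−Eᵢ/kT) = 3·e^(−0) + 1·e^(−3.2164) = 3.0000 + 0.040099 = 3.0401.
⟨E⟩ = Σ EᵢPᵢ = 0.0036009 eV.
S/k_B = ln Z + ⟨E⟩/kT = ln(3.0401) + 0.0036009/0.084877 = 1.1119 + 0.042425 = 1.15.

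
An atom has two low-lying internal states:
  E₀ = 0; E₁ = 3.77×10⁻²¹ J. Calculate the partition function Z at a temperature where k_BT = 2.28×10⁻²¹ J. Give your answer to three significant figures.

Z = 1.19

Eᵢ/kT = 0, 1.6535.
Z = Σ e^(−Eᵢ/kT) = e^(−0) + e^(−1.6535) = 1.0000 + 0.19138 = 1.1914.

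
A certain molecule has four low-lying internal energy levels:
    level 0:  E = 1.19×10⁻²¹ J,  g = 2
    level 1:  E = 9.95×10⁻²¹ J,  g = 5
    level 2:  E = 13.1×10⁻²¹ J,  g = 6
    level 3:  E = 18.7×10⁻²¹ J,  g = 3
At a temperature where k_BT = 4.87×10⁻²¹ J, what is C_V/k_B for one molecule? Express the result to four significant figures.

Eᵢ/kT = 0.244353, 2.04312, 2.68994, 3.83984.
Z = Σ gᵢe^(−Eᵢ/kT) = 2·e^(−0.244353) + 5·e^(−2.04312) + 6·e^(−2.68994) + 3·e^(−3.83984) = 1.56642 + 0.648118 + 0.407310 + 0.0644911 = 2.68634.
⟨E⟩ = 5.52966, ⟨E²⟩ = 59.1265.
C_V/k_B = (⟨E²⟩ − ⟨E⟩²)/(kT)² = (59.1265 − 30.5771)/23.7169 = 1.204.

1.204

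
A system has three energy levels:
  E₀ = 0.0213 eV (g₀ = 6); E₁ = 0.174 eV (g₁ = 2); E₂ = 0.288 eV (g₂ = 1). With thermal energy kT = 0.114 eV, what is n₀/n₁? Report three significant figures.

n₀/n₁ = (g₀/g₁) exp[−(E₀−E₁)/kT] = (6/2) × exp(−(-0.1527 eV)/(0.114 eV)) = (6/2) × exp(1.3395) = 11.5.

11.5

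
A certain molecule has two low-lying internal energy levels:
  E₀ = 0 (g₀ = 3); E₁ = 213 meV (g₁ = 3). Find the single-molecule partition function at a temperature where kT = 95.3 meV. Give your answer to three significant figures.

Z = 3.32

Eᵢ/kT = 0, 2.2350.
Z = Σ gᵢe^(−Eᵢ/kT) = 3·e^(−0) + 3·e^(−2.2350) = 3.0000 + 0.32098 = 3.3210.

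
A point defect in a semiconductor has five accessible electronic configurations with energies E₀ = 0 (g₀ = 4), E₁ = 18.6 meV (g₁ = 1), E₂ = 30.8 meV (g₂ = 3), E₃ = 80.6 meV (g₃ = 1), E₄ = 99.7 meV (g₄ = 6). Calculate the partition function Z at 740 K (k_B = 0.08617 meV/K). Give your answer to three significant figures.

Z = 8.14

k_BT = 0.08617 × 740 K = 63.766 meV.
Eᵢ/kT = 0, 0.29169, 0.48302, 1.2640, 1.5635.
Z = Σ gᵢe^(−Eᵢ/kT) = 4·e^(−0) + 1·e^(−0.29169) + 3·e^(−0.48302) + 1·e^(−1.2640) + 6·e^(−1.5635) = 4.0000 + 0.74700 + 1.8508 + 0.28252 + 1.2564 = 8.1367.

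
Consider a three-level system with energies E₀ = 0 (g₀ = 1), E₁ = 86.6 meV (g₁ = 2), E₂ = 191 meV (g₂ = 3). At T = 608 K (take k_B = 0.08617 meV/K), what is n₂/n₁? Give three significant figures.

k_BT = 0.08617 × 608 K = 52.391 meV.
n₂/n₁ = (g₂/g₁) exp[−(E₂−E₁)/kT] = (3/2) × exp(−(104.4 meV)/(52.391 meV)) = (3/2) × exp(-1.9927) = 0.204.

0.204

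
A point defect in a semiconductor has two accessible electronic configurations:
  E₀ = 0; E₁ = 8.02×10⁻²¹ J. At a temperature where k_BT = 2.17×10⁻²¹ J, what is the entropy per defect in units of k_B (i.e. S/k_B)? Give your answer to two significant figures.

0.11

Eᵢ/kT = 0, 3.696.
Z = Σ e^(−Eᵢ/kT) = e^(−0) + e^(−3.696) = 1.000 + 0.02482 = 1.025.
⟨E⟩ = Σ EᵢPᵢ = 0.1942 ×10⁻²¹ J.
S/k_B = ln Z + ⟨E⟩/kT = ln(1.025) + 0.1942/2.17 = 0.02469 + 0.08949 = 0.11.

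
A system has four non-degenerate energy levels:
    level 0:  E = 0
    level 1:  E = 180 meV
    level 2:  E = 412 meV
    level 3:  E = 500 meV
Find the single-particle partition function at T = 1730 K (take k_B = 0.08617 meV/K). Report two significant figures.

Z = 1.4

k_BT = 0.08617 × 1730 K = 149.1 meV.
Eᵢ/kT = 0, 1.207, 2.763, 3.353.
Z = Σ e^(−Eᵢ/kT) = e^(−0) + e^(−1.207) + e^(−2.763) + e^(−3.353) = 1.000 + 0.2991 + 0.06310 + 0.03498 = 1.397.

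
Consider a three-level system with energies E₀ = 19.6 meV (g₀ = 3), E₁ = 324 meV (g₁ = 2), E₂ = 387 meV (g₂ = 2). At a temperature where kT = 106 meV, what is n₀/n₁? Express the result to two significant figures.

n₀/n₁ = (g₀/g₁) exp[−(E₀−E₁)/kT] = (3/2) × exp(−(-304.4 meV)/(106 meV)) = (3/2) × exp(2.872) = 27.

27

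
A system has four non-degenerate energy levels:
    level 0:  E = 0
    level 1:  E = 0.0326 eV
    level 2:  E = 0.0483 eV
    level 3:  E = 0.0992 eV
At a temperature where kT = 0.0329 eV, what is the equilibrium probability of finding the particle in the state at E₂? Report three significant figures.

0.140

Eᵢ/kT = 0, 0.99088, 1.4681, 3.0152.
Z = Σ e^(−Eᵢ/kT) = e^(−0) + e^(−0.99088) + e^(−1.4681) + e^(−3.0152) = 1.0000 + 0.37125 + 0.23036 + 0.049036 = 1.6506.
P₂ = e^(−E₂/kT) / Z = 0.23036/1.6506 = 0.140.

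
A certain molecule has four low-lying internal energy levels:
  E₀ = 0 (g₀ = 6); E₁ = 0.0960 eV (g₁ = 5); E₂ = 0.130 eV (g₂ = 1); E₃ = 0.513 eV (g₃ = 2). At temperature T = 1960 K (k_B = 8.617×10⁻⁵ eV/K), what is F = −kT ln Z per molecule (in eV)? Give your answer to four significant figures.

k_BT = 8.617×10⁻⁵ × 1960 K = 0.168893 eV.
Eᵢ/kT = 0, 0.568407, 0.769718, 3.03743.
Z = Σ gᵢe^(−Eᵢ/kT) = 6·e^(−0) + 5·e^(−0.568407) + 1·e^(−0.769718) + 2·e^(−3.03743) = 6.00000 + 2.83214 + 0.463144 + 0.0959160 = 9.39120.
F = −kT ln Z = −0.168893 × ln(9.39120) = −0.168893 × 2.23977 = -0.3783 eV.

-0.3783 eV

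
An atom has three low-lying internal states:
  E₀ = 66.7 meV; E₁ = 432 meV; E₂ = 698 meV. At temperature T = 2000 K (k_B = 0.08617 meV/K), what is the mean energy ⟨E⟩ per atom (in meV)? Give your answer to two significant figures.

120 meV

k_BT = 0.08617 × 2000 K = 172.3 meV.
Eᵢ/kT = 0.3871, 2.507, 4.051.
Z = Σ e^(−Eᵢ/kT) = e^(−0.3871) + e^(−2.507) + e^(−4.051) = 0.6790 + 0.08151 + 0.01740 = 0.7779.
⟨E⟩ = Σ Eᵢ e^(−Eᵢ/kT) / Z = (66.7·0.6790 + 432·0.08151 + 698·0.01740) / 0.7779 = 120 meV.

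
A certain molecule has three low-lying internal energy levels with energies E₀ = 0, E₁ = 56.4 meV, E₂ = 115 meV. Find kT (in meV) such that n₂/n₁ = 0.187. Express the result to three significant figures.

n₂/n₁ = exp[−(E₂−E₁)/kT] = 0.187.
⇒ (E₂−E₁)/kT = ln(1/0.187) = ln(5.3476) = 1.6766.
kT = 58.6 meV / 1.6766 = 35.0 meV.

35.0 meV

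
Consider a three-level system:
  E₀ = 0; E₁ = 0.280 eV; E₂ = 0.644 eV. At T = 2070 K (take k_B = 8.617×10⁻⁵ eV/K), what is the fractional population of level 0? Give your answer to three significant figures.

0.810

k_BT = 8.617×10⁻⁵ × 2070 K = 0.17837 eV.
Eᵢ/kT = 0, 1.5698, 3.6105.
Z = Σ e^(−Eᵢ/kT) = e^(−0) + e^(−1.5698) + e^(−3.6105) = 1.0000 + 0.20809 + 0.027038 = 1.2351.
P₀ = e^(−E₀/kT) / Z = 1.0000/1.2351 = 0.810.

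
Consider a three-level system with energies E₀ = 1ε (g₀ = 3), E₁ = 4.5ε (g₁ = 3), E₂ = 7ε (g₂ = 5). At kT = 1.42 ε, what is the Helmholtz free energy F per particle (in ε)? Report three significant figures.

Eᵢ/kT = 0.70423, 3.1690, 4.9296.
Z = Σ gᵢe^(−Eᵢ/kT) = 3·e^(−0.70423) + 3·e^(−3.1690) + 5·e^(−4.9296) = 1.4835 + 0.12614 + 0.036147 = 1.6458.
F = −kT ln Z = −1.42 × ln(1.6458) = −1.42 × 0.49823 = -0.707 ε.

-0.707 ε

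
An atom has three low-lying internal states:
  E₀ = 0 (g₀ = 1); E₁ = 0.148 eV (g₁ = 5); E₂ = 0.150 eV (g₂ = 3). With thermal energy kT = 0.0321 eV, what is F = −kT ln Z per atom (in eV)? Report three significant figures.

Eᵢ/kT = 0, 4.6106, 4.6729.
Z = Σ gᵢe^(−Eᵢ/kT) = 1·e^(−0) + 5·e^(−4.6106) + 3·e^(−4.6729) = 1.0000 + 0.049729 + 0.028035 = 1.0778.
F = −kT ln Z = −0.0321 × ln(1.0778) = −0.0321 × 0.074922 = -0.00240 eV.

-0.00240 eV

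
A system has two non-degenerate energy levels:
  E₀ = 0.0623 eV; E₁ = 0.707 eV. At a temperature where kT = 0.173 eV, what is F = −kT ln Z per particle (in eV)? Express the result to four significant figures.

0.05818 eV

Eᵢ/kT = 0.360116, 4.08671.
Z = Σ e^(−Eᵢ/kT) = e^(−0.360116) + e^(−4.08671) = 0.697595 + 0.0167944 = 0.714389.
F = −kT ln Z = −0.173 × ln(0.714389) = −0.173 × -0.336328 = 0.05818 eV.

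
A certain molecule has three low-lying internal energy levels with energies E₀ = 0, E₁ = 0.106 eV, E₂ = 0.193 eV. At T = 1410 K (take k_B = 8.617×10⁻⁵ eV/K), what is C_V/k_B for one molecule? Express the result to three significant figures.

k_BT = 8.617×10⁻⁵ × 1410 K = 0.12150 eV.
Eᵢ/kT = 0, 0.87243, 1.5885.
Z = Σ e^(−Eᵢ/kT) = e^(−0) + e^(−0.87243) + e^(−1.5885) = 1.0000 + 0.41793 + 0.20423 = 1.6222.
⟨E⟩ = 0.051607 eV, ⟨E²⟩ = 0.0075843 eV².
C_V/k_B = (⟨E²⟩ − ⟨E⟩²)/(kT)² = (0.0075843 − 0.0026633)/0.014762 = 0.333.

0.333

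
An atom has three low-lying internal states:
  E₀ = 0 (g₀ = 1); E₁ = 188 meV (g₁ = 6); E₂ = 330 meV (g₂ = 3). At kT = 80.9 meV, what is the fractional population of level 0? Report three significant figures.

Eᵢ/kT = 0, 2.3239, 4.0791.
Z = Σ gᵢe^(−Eᵢ/kT) = 1·e^(−0) + 6·e^(−2.3239) + 3·e^(−4.0791) = 1.0000 + 0.58735 + 0.050768 = 1.6381.
P₀ = g₀ e^(−E₀/kT) / Z = 1.0000/1.6381 = 0.610.

0.610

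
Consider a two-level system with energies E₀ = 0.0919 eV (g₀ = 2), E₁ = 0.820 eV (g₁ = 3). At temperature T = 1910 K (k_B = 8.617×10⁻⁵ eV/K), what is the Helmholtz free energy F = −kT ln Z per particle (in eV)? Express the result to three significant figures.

-0.0251 eV

k_BT = 8.617×10⁻⁵ × 1910 K = 0.16458 eV.
Eᵢ/kT = 0.55839, 4.9824.
Z = Σ gᵢe^(−Eᵢ/kT) = 2·e^(−0.55839) + 3·e^(−4.9824) = 1.1443 + 0.020573 = 1.1649.
F = −kT ln Z = −0.16458 × ln(1.1649) = −0.16458 × 0.15264 = -0.0251 eV.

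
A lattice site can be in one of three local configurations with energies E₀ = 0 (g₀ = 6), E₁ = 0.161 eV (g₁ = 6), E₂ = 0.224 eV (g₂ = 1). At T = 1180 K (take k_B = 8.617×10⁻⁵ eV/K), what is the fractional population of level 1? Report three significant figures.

0.168

k_BT = 8.617×10⁻⁵ × 1180 K = 0.10168 eV.
Eᵢ/kT = 0, 1.5834, 2.2030.
Z = Σ gᵢe^(−Eᵢ/kT) = 6·e^(−0) + 6·e^(−1.5834) + 1·e^(−2.2030) = 6.0000 + 1.2317 + 0.11047 = 7.3422.
P₁ = g₁ e^(−E₁/kT) / Z = 1.2317/7.3422 = 0.168.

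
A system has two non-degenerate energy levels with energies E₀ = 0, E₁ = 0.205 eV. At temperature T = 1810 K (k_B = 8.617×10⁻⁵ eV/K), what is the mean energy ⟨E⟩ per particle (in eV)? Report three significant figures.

k_BT = 8.617×10⁻⁵ × 1810 K = 0.15597 eV.
Eᵢ/kT = 0, 1.3144.
Z = Σ e^(−Eᵢ/kT) = e^(−0) + e^(−1.3144) = 1.0000 + 0.26864 = 1.2686.
⟨E⟩ = Σ Eᵢ e^(−Eᵢ/kT) / Z = (0·1.0000 + 0.205·0.26864) / 1.2686 = 0.0434 eV.

0.0434 eV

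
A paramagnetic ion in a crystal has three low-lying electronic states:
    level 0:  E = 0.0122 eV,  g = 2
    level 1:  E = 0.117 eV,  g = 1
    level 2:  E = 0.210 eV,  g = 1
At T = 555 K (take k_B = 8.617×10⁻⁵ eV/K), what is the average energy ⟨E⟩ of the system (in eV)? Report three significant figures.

k_BT = 8.617×10⁻⁵ × 555 K = 0.047824 eV.
Eᵢ/kT = 0.25510, 2.4465, 4.3911.
Z = Σ gᵢe^(−Eᵢ/kT) = 2·e^(−0.25510) + 1·e^(−2.4465) + 1·e^(−4.3911) = 1.5497 + 0.086596 + 0.012387 = 1.6487.
⟨E⟩ = Σ Eᵢ gᵢe^(−Eᵢ/kT) / Z = (0.0122·1.5497 + 0.117·0.086596 + 0.210·0.012387) / 1.6487 = 0.0192 eV.

0.0192 eV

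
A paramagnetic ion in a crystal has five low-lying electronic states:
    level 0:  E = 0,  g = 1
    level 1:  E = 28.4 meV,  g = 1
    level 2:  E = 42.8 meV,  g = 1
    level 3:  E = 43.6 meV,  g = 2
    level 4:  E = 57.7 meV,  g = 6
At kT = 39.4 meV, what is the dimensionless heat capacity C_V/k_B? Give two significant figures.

0.34

Eᵢ/kT = 0, 0.7208, 1.086, 1.107, 1.464.
Z = Σ gᵢe^(−Eᵢ/kT) = 1·e^(−0) + 1·e^(−0.7208) + 1·e^(−1.086) + 2·e^(−1.107) + 6·e^(−1.464) = 1.000 + 0.4864 + 0.3376 + 0.6611 + 1.388 = 3.873.
⟨E⟩ = 35.42 meV, ⟨E²⟩ = 1779 meV².
C_V/k_B = (⟨E²⟩ − ⟨E⟩²)/(kT)² = (1779 − 1255)/1552 = 0.34.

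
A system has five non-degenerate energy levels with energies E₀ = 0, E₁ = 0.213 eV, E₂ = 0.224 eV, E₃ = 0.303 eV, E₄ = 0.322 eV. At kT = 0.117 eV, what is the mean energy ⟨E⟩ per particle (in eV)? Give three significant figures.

Eᵢ/kT = 0, 1.8205, 1.9145, 2.5897, 2.7521.
Z = Σ e^(−Eᵢ/kT) = e^(−0) + e^(−1.8205) + e^(−1.9145) + e^(−2.5897) + e^(−2.7521) = 1.0000 + 0.16194 + 0.14742 + 0.075043 + 0.063794 = 1.4482.
⟨E⟩ = Σ Eᵢ e^(−Eᵢ/kT) / Z = (0·1.0000 + 0.213·0.16194 + 0.224·0.14742 + 0.303·0.075043 + 0.322·0.063794) / 1.4482 = 0.0765 eV.

0.0765 eV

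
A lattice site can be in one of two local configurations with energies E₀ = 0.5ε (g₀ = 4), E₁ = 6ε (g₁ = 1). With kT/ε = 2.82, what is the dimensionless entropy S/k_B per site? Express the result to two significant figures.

Eᵢ/kT = 0.1773, 2.128.
Z = Σ gᵢe^(−Eᵢ/kT) = 4·e^(−0.1773) + 1·e^(−2.128) = 3.350 + 0.1191 = 3.469.
⟨E⟩ = Σ EᵢPᵢ = 0.6888 ε.
S/k_B = ln Z + ⟨E⟩/kT = ln(3.469) + 0.6888/2.82 = 1.244 + 0.2443 = 1.5.

1.5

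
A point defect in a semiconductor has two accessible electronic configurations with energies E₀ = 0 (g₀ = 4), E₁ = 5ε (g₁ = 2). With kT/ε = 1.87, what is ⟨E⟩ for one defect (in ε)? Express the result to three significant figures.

Eᵢ/kT = 0, 2.6738.
Z = Σ gᵢe^(−Eᵢ/kT) = 4·e^(−0) + 2·e^(−2.6738) = 4.0000 + 0.13798 = 4.1380.
⟨E⟩ = Σ Eᵢ gᵢe^(−Eᵢ/kT) / Z = (0·4.0000 + 5·0.13798) / 4.1380 = 0.167 ε.

0.167 ε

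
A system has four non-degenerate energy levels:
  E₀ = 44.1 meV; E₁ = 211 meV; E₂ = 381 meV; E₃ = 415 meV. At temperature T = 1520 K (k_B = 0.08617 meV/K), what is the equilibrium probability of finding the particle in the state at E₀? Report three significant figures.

k_BT = 0.08617 × 1520 K = 130.98 meV.
Eᵢ/kT = 0.33669, 1.6109, 2.9088, 3.1684.
Z = Σ e^(−Eᵢ/kT) = e^(−0.33669) + e^(−1.6109) + e^(−2.9088) + e^(−3.1684) = 0.71413 + 0.19971 + 0.054541 + 0.042071 = 1.0105.
P₀ = e^(−E₀/kT) / Z = 0.71413/1.0105 = 0.707.

0.707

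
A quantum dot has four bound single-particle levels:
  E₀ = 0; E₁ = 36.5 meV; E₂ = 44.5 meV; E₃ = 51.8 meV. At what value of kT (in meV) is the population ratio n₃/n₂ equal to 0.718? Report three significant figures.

22.0 meV

n₃/n₂ = exp[−(E₃−E₂)/kT] = 0.718.
⇒ (E₃−E₂)/kT = ln(1/0.718) = ln(1.3928) = 0.33132.
kT = 7.3 meV / 0.33132 = 22.0 meV.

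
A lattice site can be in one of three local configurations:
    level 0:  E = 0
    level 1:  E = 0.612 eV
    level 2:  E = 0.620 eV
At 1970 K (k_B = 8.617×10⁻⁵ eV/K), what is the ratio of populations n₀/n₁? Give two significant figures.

k_BT = 8.617×10⁻⁵ × 1970 K = 0.1698 eV.
n₀/n₁ = exp[−(E₀−E₁)/kT] = exp(−(-0.612 eV)/(0.1698 eV)) = exp(3.604) = 37.

37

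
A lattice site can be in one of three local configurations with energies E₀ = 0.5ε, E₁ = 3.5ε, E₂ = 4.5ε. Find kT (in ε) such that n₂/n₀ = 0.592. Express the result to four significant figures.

n₂/n₀ = exp[−(E₂−E₀)/kT] = 0.592.
⇒ (E₂−E₀)/kT = ln(1/0.592) = ln(1.68919) = 0.524249.
kT = 4.0ε / 0.524249 = 7.630 ε.

7.630 ε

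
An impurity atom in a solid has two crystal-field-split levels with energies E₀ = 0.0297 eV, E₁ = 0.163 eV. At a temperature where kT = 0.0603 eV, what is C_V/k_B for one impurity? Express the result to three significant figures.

0.435

Eᵢ/kT = 0.49254, 2.7032.
Z = Σ e^(−Eᵢ/kT) = e^(−0.49254) + e^(−2.7032) = 0.61107 + 0.066991 = 0.67806.
⟨E⟩ = 0.042870 eV, ⟨E²⟩ = 0.0034199 eV².
C_V/k_B = (⟨E²⟩ − ⟨E⟩²)/(kT)² = (0.0034199 − 0.0018378)/0.0036361 = 0.435.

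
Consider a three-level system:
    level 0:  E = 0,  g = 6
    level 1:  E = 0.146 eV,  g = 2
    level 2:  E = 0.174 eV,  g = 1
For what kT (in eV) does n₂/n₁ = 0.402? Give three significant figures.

0.128 eV

n₂/n₁ = (g₂/g₁) exp[−(E₂−E₁)/kT] = 0.402.
⇒ (E₂−E₁)/kT = ln((1/2)/0.402) = ln(1.2438) = 0.21817.
kT = 0.028 eV / 0.21817 = 0.128 eV.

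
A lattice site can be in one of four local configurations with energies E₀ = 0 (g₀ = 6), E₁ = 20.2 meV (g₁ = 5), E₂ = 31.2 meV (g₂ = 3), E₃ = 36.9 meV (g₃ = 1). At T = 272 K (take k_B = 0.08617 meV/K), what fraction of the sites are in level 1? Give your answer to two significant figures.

0.23

k_BT = 0.08617 × 272 K = 23.44 meV.
Eᵢ/kT = 0, 0.8618, 1.331, 1.574.
Z = Σ gᵢe^(−Eᵢ/kT) = 6·e^(−0) + 5·e^(−0.8618) + 3·e^(−1.331) + 1·e^(−1.574) = 6.000 + 2.112 + 0.7926 + 0.2072 = 9.112.
P₁ = g₁ e^(−E₁/kT) / Z = 2.112/9.112 = 0.23.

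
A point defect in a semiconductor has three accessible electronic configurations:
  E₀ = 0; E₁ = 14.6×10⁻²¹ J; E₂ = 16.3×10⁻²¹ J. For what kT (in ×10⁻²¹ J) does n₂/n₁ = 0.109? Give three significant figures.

n₂/n₁ = exp[−(E₂−E₁)/kT] = 0.109.
⇒ (E₂−E₁)/kT = ln(1/0.109) = ln(9.1743) = 2.2164.
kT = 1.7 ×10⁻²¹ J / 2.2164 = 0.767 ×10⁻²¹ J.

0.767 ×10⁻²¹ J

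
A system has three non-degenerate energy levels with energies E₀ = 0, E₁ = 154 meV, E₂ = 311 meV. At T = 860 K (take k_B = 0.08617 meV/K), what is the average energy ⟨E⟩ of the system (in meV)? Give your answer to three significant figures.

k_BT = 0.08617 × 860 K = 74.106 meV.
Eᵢ/kT = 0, 2.0781, 4.1967.
Z = Σ e^(−Eᵢ/kT) = e^(−0) + e^(−2.0781) + e^(−4.1967) = 1.0000 + 0.12517 + 0.015045 = 1.1402.
⟨E⟩ = Σ Eᵢ e^(−Eᵢ/kT) / Z = (0·1.0000 + 154·0.12517 + 311·0.015045) / 1.1402 = 21.0 meV.

21.0 meV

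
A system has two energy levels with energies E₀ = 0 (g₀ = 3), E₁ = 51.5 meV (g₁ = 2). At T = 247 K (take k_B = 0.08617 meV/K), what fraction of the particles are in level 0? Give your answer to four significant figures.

k_BT = 0.08617 × 247 K = 21.2840 meV.
Eᵢ/kT = 0, 2.41966.
Z = Σ gᵢe^(−Eᵢ/kT) = 3·e^(−0) + 2·e^(−2.41966) = 3.00000 + 0.177904 = 3.17790.
P₀ = g₀ e^(−E₀/kT) / Z = 3.00000/3.17790 = 0.9440.

0.9440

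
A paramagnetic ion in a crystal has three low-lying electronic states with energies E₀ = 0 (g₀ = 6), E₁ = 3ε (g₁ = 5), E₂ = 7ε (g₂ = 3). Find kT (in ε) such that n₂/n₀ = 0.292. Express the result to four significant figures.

13.01 ε

n₂/n₀ = (g₂/g₀) exp[−(E₂−E₀)/kT] = 0.292.
⇒ (E₂−E₀)/kT = ln((3/6)/0.292) = ln(1.71233) = 0.537855.
kT = 7ε / 0.537855 = 13.01 ε.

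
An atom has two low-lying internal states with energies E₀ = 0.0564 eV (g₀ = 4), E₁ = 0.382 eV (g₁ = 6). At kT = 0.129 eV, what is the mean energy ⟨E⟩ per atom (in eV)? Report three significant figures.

Eᵢ/kT = 0.43721, 2.9612.
Z = Σ gᵢe^(−Eᵢ/kT) = 4·e^(−0.43721) + 6·e^(−2.9612) = 2.5833 + 0.31054 = 2.8938.
⟨E⟩ = Σ Eᵢ gᵢe^(−Eᵢ/kT) / Z = (0.0564·2.5833 + 0.382·0.31054) / 2.8938 = 0.0913 eV.

0.0913 eV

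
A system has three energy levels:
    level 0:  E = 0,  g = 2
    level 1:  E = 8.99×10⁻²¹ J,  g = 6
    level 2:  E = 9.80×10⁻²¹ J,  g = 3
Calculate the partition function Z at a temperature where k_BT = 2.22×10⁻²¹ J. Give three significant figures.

Eᵢ/kT = 0, 4.0495, 4.4144.
Z = Σ gᵢe^(−Eᵢ/kT) = 2·e^(−0) + 6·e^(−4.0495) + 3·e^(−4.4144) = 2.0000 + 0.10459 + 0.036305 = 2.1409.

Z = 2.14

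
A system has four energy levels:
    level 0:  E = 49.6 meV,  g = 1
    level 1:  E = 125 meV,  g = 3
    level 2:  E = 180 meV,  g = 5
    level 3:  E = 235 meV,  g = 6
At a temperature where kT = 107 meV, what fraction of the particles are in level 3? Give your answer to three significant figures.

Eᵢ/kT = 0.46355, 1.1682, 1.6822, 2.1963.
Z = Σ gᵢe^(−Eᵢ/kT) = 1·e^(−0.46355) + 3·e^(−1.1682) + 5·e^(−1.6822) + 6·e^(−2.1963) = 0.62905 + 0.93278 + 0.92982 + 0.66728 = 3.1589.
P₃ = g₃ e^(−E₃/kT) / Z = 0.66728/3.1589 = 0.211.

0.211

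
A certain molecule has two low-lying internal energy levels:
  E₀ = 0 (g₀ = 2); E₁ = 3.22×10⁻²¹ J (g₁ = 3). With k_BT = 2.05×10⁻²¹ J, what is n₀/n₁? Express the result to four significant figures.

n₀/n₁ = (g₀/g₁) exp[−(E₀−E₁)/kT] = (2/3) × exp(−(-3.22 ×10⁻²¹ J)/(2.05 ×10⁻²¹ J)) = (2/3) × exp(1.57073) = 3.207.

3.207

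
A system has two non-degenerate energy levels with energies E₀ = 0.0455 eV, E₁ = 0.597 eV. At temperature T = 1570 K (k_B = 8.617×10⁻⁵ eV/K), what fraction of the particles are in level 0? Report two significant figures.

0.98

k_BT = 8.617×10⁻⁵ × 1570 K = 0.1353 eV.
Eᵢ/kT = 0.3363, 4.412.
Z = Σ e^(−Eᵢ/kT) = e^(−0.3363) + e^(−4.412) = 0.7144 + 0.01213 = 0.7265.
P₀ = e^(−E₀/kT) / Z = 0.7144/0.7265 = 0.98.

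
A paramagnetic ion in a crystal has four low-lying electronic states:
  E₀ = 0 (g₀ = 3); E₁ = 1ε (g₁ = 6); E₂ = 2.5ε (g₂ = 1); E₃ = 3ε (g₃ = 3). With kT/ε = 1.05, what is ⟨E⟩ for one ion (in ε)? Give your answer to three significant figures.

0.549 ε

Eᵢ/kT = 0, 0.95238, 2.3810, 2.8571.
Z = Σ gᵢe^(−Eᵢ/kT) = 3·e^(−0) + 6·e^(−0.95238) + 1·e^(−2.3810) + 3·e^(−2.8571) = 3.0000 + 2.3149 + 0.092458 + 0.17231 = 5.5797.
⟨E⟩ = Σ Eᵢ gᵢe^(−Eᵢ/kT) / Z = (0·3.0000 + 1·2.3149 + 2.5·0.092458 + 3·0.17231) / 5.5797 = 0.549 ε.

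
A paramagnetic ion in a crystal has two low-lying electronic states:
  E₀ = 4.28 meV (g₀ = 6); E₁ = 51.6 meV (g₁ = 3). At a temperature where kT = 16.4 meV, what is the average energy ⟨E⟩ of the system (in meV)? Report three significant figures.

5.57 meV

Eᵢ/kT = 0.26098, 3.1463.
Z = Σ gᵢe^(−Eᵢ/kT) = 6·e^(−0.26098) + 3·e^(−3.1463) = 4.6218 + 0.12903 = 4.7508.
⟨E⟩ = Σ Eᵢ gᵢe^(−Eᵢ/kT) / Z = (4.28·4.6218 + 51.6·0.12903) / 4.7508 = 5.57 meV.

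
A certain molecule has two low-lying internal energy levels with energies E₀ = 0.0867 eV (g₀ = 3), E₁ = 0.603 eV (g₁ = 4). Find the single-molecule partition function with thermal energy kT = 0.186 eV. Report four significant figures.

Z = 2.039

Eᵢ/kT = 0.466129, 3.24194.
Z = Σ gᵢe^(−Eᵢ/kT) = 3·e^(−0.466129) + 4·e^(−3.24194) = 1.88228 + 0.156352 = 2.03863.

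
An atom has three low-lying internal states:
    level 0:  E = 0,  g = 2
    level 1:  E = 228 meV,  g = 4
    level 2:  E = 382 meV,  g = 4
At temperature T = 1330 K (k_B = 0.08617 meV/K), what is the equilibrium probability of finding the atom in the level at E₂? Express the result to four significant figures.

k_BT = 0.08617 × 1330 K = 114.606 meV.
Eᵢ/kT = 0, 1.98942, 3.33316.
Z = Σ gᵢe^(−Eᵢ/kT) = 2·e^(−0) + 4·e^(−1.98942) + 4·e^(−3.33316) = 2.00000 + 0.547099 + 0.142721 = 2.68982.
P₂ = g₂ e^(−E₂/kT) / Z = 0.142721/2.68982 = 0.05306.

0.05306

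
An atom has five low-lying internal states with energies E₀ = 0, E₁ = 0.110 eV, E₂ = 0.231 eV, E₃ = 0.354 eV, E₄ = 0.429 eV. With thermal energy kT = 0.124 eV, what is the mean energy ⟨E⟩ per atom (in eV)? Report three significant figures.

0.0695 eV

Eᵢ/kT = 0, 0.88710, 1.8629, 2.8548, 3.4597.
Z = Σ e^(−Eᵢ/kT) = e^(−0) + e^(−0.88710) + e^(−1.8629) + e^(−2.8548) + e^(−3.4597) = 1.0000 + 0.41185 + 0.15522 + 0.057567 + 0.031439 = 1.6561.
⟨E⟩ = Σ Eᵢ e^(−Eᵢ/kT) / Z = (0·1.0000 + 0.110·0.41185 + 0.231·0.15522 + 0.354·0.057567 + 0.429·0.031439) / 1.6561 = 0.0695 eV.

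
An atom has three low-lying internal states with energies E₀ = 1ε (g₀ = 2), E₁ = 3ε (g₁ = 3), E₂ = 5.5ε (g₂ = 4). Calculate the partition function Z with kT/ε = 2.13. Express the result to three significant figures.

Eᵢ/kT = 0.46948, 1.4085, 2.5822.
Z = Σ gᵢe^(−Eᵢ/kT) = 2·e^(−0.46948) + 3·e^(−1.4085) + 4·e^(−2.5822) = 1.2507 + 0.73353 + 0.30243 = 2.2867.

Z = 2.29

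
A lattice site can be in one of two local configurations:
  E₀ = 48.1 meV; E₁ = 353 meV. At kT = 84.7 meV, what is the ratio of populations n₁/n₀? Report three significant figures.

0.0273

n₁/n₀ = exp[−(E₁−E₀)/kT] = exp(−(304.9 meV)/(84.7 meV)) = exp(-3.5998) = 0.0273.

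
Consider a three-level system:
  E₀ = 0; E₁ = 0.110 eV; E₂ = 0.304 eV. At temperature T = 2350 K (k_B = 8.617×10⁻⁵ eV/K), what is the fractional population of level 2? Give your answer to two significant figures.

0.12

k_BT = 8.617×10⁻⁵ × 2350 K = 0.2025 eV.
Eᵢ/kT = 0, 0.5432, 1.501.
Z = Σ e^(−Eᵢ/kT) = e^(−0) + e^(−0.5432) + e^(−1.501) = 1.000 + 0.5809 + 0.2229 = 1.804.
P₂ = e^(−E₂/kT) / Z = 0.2229/1.804 = 0.12.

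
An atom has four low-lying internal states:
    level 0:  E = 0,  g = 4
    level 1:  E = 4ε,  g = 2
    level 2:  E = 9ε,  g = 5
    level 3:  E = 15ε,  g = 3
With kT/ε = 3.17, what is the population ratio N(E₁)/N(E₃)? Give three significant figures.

21.4

n₁/n₃ = (g₁/g₃) exp[−(E₁−E₃)/kT] = (2/3) × exp(−(-11ε)/(3.17ε)) = (2/3) × exp(3.4700) = 21.4.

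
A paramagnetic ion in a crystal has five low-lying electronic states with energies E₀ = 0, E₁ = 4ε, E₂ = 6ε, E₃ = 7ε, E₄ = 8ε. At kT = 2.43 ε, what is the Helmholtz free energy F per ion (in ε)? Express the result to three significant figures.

-0.766 ε

Eᵢ/kT = 0, 1.6461, 2.4691, 2.8807, 3.2922.
Z = Σ e^(−Eᵢ/kT) = e^(−0) + e^(−1.6461) + e^(−2.4691) + e^(−2.8807) + e^(−3.2922) = 1.0000 + 0.19280 + 0.084661 + 0.056095 + 0.037172 = 1.3707.
F = −kT ln Z = −2.43 × ln(1.3707) = −2.43 × 0.31532 = -0.766 ε.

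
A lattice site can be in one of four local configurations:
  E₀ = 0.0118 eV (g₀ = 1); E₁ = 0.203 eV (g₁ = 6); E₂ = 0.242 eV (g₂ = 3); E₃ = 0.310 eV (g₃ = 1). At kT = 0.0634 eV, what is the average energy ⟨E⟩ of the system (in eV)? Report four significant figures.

Eᵢ/kT = 0.186120, 3.20189, 3.81703, 4.88959.
Z = Σ gᵢe^(−Eᵢ/kT) = 1·e^(−0.186120) + 6·e^(−3.20189) + 3·e^(−3.81703) + 1·e^(−4.88959) = 0.830174 + 0.244111 + 0.0659791 + 0.00752451 = 1.14779.
⟨E⟩ = Σ Eᵢ gᵢe^(−Eᵢ/kT) / Z = (0.0118·0.830174 + 0.203·0.244111 + 0.242·0.0659791 + 0.310·0.00752451) / 1.14779 = 0.06765 eV.

0.06765 eV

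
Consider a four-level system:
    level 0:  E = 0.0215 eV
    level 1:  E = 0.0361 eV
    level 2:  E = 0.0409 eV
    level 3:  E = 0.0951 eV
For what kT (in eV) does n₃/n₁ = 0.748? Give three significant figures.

n₃/n₁ = exp[−(E₃−E₁)/kT] = 0.748.
⇒ (E₃−E₁)/kT = ln(1/0.748) = ln(1.3369) = 0.29035.
kT = 0.0590 eV / 0.29035 = 0.203 eV.

0.203 eV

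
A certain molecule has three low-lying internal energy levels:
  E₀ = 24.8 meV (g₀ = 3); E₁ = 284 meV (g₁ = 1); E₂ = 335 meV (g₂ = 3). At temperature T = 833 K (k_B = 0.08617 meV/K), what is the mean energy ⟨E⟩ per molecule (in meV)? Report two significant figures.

k_BT = 0.08617 × 833 K = 71.78 meV.
Eᵢ/kT = 0.3455, 3.957, 4.667.
Z = Σ gᵢe^(−Eᵢ/kT) = 3·e^(−0.3455) + 1·e^(−3.957) + 3·e^(−4.667) = 2.124 + 0.01912 + 0.02820 = 2.171.
⟨E⟩ = Σ Eᵢ gᵢe^(−Eᵢ/kT) / Z = (24.8·2.124 + 284·0.01912 + 335·0.02820) / 2.171 = 31 meV.

31 meV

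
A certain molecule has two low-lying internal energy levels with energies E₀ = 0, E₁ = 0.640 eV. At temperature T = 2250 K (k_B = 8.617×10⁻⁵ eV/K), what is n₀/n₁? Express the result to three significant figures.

k_BT = 8.617×10⁻⁵ × 2250 K = 0.19388 eV.
n₀/n₁ = exp[−(E₀−E₁)/kT] = exp(−(-0.640 eV)/(0.19388 eV)) = exp(3.3010) = 27.1.

27.1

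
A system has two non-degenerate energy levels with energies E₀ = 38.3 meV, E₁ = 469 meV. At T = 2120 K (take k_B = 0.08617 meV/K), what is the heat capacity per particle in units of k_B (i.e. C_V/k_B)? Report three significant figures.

k_BT = 0.08617 × 2120 K = 182.68 meV.
Eᵢ/kT = 0.20966, 2.5673.
Z = Σ e^(−Eᵢ/kT) = e^(−0.20966) + e^(−2.5673) = 0.81086 + 0.076742 = 0.88760.
⟨E⟩ = 75.538 meV, ⟨E²⟩ = 20358 meV².
C_V/k_B = (⟨E²⟩ − ⟨E⟩²)/(kT)² = (20358 − 5706.0)/33372 = 0.439.

0.439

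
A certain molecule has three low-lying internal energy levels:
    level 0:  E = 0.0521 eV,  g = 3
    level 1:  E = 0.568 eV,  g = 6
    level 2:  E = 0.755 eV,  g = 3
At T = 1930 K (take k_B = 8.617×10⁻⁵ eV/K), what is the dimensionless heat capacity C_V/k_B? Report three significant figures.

k_BT = 8.617×10⁻⁵ × 1930 K = 0.16631 eV.
Eᵢ/kT = 0.31327, 3.4153, 4.5397.
Z = Σ gᵢe^(−Eᵢ/kT) = 3·e^(−0.31327) + 6·e^(−3.4153) + 3·e^(−4.5397) = 2.1932 + 0.19720 + 0.032030 = 2.4224.
⟨E⟩ = 0.10339 eV, ⟨E²⟩ = 0.036259 eV².
C_V/k_B = (⟨E²⟩ − ⟨E⟩²)/(kT)² = (0.036259 − 0.010689)/0.027659 = 0.924.

0.924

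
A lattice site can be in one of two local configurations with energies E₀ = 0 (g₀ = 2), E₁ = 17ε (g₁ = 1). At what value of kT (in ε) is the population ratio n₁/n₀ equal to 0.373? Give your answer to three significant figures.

58.0 ε

n₁/n₀ = (g₁/g₀) exp[−(E₁−E₀)/kT] = 0.373.
⇒ (E₁−E₀)/kT = ln((1/2)/0.373) = ln(1.3405) = 0.29304.
kT = 17ε / 0.29304 = 58.0 ε.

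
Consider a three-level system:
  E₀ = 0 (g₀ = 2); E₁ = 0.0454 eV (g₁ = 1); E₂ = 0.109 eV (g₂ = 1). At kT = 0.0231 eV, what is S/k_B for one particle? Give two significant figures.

Eᵢ/kT = 0, 1.965, 4.719.
Z = Σ gᵢe^(−Eᵢ/kT) = 2·e^(−0) + 1·e^(−1.965) + 1·e^(−4.719) = 2.000 + 0.1402 + 0.008924 = 2.149.
⟨E⟩ = Σ EᵢPᵢ = 0.003415 eV.
S/k_B = ln Z + ⟨E⟩/kT = ln(2.149) + 0.003415/0.0231 = 0.7650 + 0.1478 = 0.91.

0.91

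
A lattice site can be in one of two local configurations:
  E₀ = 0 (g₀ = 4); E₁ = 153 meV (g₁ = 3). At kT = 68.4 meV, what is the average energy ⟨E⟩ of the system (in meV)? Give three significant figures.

Eᵢ/kT = 0, 2.2368.
Z = Σ gᵢe^(−Eᵢ/kT) = 4·e^(−0) + 3·e^(−2.2368) = 4.0000 + 0.32040 = 4.3204.
⟨E⟩ = Σ Eᵢ gᵢe^(−Eᵢ/kT) / Z = (0·4.0000 + 153·0.32040) / 4.3204 = 11.3 meV.

11.3 meV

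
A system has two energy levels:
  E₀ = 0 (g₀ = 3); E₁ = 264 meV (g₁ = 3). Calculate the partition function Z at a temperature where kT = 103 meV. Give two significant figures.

Eᵢ/kT = 0, 2.563.
Z = Σ gᵢe^(−Eᵢ/kT) = 3·e^(−0) + 3·e^(−2.563) = 3.000 + 0.2312 = 3.231.

Z = 3.2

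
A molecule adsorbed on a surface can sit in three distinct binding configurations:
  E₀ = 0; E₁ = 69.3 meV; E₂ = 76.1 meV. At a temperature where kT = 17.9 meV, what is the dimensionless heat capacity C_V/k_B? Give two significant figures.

0.53

Eᵢ/kT = 0, 3.872, 4.251.
Z = Σ e^(−Eᵢ/kT) = e^(−0) + e^(−3.872) + e^(−4.251) = 1.000 + 0.02082 + 0.01425 = 1.035.
⟨E⟩ = 2.442 meV, ⟨E²⟩ = 176.3 meV².
C_V/k_B = (⟨E²⟩ − ⟨E⟩²)/(kT)² = (176.3 − 5.963)/320.4 = 0.53.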